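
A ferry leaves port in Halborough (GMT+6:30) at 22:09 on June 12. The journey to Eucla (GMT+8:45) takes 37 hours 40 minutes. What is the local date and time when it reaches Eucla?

Convert departure to UTC: 22:09 − 6:30 = 15:39 UTC on Jun 12.
Add 37 hours 40 minutes travel time → 05:19 UTC (Jun 14).
Eucla is UTC+8:45, so local arrival = 05:19 + 8:45 = 14:04 on Jun 14.

14:04 on June 14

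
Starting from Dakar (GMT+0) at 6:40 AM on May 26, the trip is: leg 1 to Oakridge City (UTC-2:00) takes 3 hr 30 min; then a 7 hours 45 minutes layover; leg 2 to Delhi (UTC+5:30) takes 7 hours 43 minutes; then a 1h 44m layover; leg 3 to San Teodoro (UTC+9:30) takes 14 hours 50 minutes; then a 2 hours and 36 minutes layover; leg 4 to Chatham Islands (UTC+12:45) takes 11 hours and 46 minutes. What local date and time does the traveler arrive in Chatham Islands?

Dakar is at UTC+0, so departure is already 6:40 AM UTC on May 26.
Add 3 hours 30 minutes leg 1 → 10:10 AM UTC.
Add 7 hours and 45 minutes layover in Oakridge City → 5:55 PM UTC.
Add 7 hours 43 minutes leg 2 → 1:38 AM UTC (May 27).
Add 1 hour and 44 minutes layover in Delhi → 3:22 AM UTC.
Add 14 hours and 50 minutes leg 3 → 6:12 PM UTC.
Add 2 hours and 36 minutes layover in San Teodoro → 8:48 PM UTC.
Add 11 hours and 46 minutes leg 4 → 8:34 AM UTC (May 28).
Chatham Islands is UTC+12:45, so local arrival = 8:34 AM + 12:45 = 9:19 PM on May 28.

9:19 PM on May 28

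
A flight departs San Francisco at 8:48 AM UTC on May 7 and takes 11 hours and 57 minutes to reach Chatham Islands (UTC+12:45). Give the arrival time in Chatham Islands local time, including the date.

Departure is given in UTC: 8:48 AM on May 7.
Add 11 hours and 57 minutes → 8:45 PM UTC.
Chatham Islands is UTC+12:45: 8:45 PM + 12:45 = 9:30 AM on May 8.

9:30 AM on May 8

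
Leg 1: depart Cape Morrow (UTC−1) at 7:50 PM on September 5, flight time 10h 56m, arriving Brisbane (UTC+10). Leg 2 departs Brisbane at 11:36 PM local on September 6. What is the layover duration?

5 hours 50 minutes

Convert departure to UTC: 7:50 PM + 1:00 = 8:50 PM UTC on Sep 5.
Add 10 hours and 56 minutes flight time → 7:46 AM UTC (Sep 6).
Brisbane is UTC+10:00, so local arrival = 7:46 AM + 10:00 = 5:46 PM on Sep 6.
Layover = 11:36 PM − 5:46 PM = 5 hours 50 minutes.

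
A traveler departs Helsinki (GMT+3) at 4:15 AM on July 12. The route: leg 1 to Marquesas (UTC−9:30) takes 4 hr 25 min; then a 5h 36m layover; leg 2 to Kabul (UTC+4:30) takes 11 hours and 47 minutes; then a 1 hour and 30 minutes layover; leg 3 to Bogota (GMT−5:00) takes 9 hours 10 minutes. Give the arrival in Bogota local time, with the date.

Convert departure to UTC: 4:15 AM − 3:00 = 1:15 AM UTC on Jul 12.
Add 4 hours and 25 minutes leg 1 → 5:40 AM UTC.
Add 5 hours and 36 minutes layover in Marquesas → 11:16 AM UTC.
Add 11 hours 47 minutes leg 2 → 11:03 PM UTC.
Add 1 hour 30 minutes layover in Kabul → 12:33 AM UTC (Jul 13).
Add 9 hours and 10 minutes leg 3 → 9:43 AM UTC.
Bogota is UTC−5:00, so local arrival = 9:43 AM − 5:00 = 4:43 AM on Jul 13.

4:43 AM on Jul 13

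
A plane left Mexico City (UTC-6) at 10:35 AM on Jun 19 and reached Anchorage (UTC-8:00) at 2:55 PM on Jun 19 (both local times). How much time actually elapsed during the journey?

Departure in UTC: 10:35 AM + 6:00 = 4:35 PM on Jun 19.
Arrival in UTC: 2:55 PM + 8:00 = 10:55 PM on Jun 19.
Elapsed = 10:55 PM − 4:35 PM = 6 hours 20 minutes.

6 hours 20 minutes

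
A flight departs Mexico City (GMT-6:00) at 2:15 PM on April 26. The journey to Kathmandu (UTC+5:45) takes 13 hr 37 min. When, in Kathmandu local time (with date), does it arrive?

3:37 PM on Apr 27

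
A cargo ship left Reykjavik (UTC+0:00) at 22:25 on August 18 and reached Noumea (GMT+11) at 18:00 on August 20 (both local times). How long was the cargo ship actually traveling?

Departure is already UTC: 22:25 on Aug 18.
Arrival in UTC: 18:00 − 11:00 = 07:00 on Aug 20.
Elapsed = 07:00 − 22:25 (+2 days) = 32 hours 35 minutes.

32 hours 35 minutes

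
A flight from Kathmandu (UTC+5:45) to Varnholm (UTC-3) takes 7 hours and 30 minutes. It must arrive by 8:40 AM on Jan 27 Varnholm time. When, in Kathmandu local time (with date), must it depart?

Target arrival in UTC: 8:40 AM + 3:00 = 11:40 AM on Jan 27.
Subtract 7 hours 30 minutes → departure 4:10 AM UTC on Jan 27.
Kathmandu is UTC+5:45: 4:10 AM + 5:45 = 9:55 AM on Jan 27.

9:55 AM on January 27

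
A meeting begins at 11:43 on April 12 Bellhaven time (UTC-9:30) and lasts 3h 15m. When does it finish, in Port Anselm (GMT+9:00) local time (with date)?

Convert start to UTC: 11:43 + 9:30 = 21:13 UTC on Apr 12.
Add 3 hours and 15 minutes duration → 00:28 UTC (Apr 13).
Port Anselm is UTC+9:00, so local end time = 00:28 + 9:00 = 09:28 on Apr 13.

09:28 on April 13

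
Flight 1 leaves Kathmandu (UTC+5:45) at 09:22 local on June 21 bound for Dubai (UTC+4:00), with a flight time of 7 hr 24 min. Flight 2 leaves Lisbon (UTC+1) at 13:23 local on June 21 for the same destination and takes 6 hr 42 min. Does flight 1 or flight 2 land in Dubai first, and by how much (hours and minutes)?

the first, by 8 hours 4 minutes

Flight 1 in UTC: 09:22 − 5:45 = 03:37 on Jun 21.
+7 hours 24 minutes → arrive 11:01 UTC on Jun 21.
Flight 2 in UTC: 13:23 − 1:00 = 12:23 on Jun 21.
+6 hours and 42 minutes → arrive 19:05 UTC on Jun 21.
Flight 1 lands earlier by 8 hours 4 minutes.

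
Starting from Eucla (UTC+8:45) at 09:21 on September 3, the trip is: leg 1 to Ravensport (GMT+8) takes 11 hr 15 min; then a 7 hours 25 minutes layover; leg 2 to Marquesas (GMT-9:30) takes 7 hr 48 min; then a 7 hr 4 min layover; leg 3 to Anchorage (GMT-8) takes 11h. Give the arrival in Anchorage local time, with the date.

13:08 on Sep 4

Convert departure to UTC: 09:21 − 8:45 = 00:36 UTC on Sep 3.
Add 11 hours and 15 minutes leg 1 → 11:51 UTC.
Add 7 hours and 25 minutes layover in Ravensport → 19:16 UTC.
Add 7 hours and 48 minutes leg 2 → 03:04 UTC (Sep 4).
Add 7 hours 4 minutes layover in Marquesas → 10:08 UTC.
Add 11 hours leg 3 → 21:08 UTC.
Anchorage is UTC−8:00, so local arrival = 21:08 − 8:00 = 13:08 on Sep 4.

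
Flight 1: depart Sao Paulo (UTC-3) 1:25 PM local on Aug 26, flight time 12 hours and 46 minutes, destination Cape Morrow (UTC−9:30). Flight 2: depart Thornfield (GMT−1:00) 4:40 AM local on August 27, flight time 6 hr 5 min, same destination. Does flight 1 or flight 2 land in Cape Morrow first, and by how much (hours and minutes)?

Flight 1 in UTC: 1:25 PM + 3:00 = 4:25 PM on Aug 26.
+12 hours 46 minutes → arrive 5:11 AM UTC on Aug 27.
Flight 2 in UTC: 4:40 AM + 1:00 = 5:40 AM on Aug 27.
+6 hours 5 minutes → arrive 11:45 AM UTC on Aug 27.
Flight 1 lands earlier by 6 hours 34 minutes.

the first, by 6 hours 34 minutes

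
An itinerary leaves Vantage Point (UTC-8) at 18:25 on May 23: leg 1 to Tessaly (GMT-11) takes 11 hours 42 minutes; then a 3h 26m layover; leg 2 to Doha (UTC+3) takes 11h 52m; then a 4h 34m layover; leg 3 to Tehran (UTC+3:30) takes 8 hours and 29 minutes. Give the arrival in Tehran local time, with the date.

Convert departure to UTC: 18:25 + 8:00 = 02:25 UTC on May 24.
Add 11 hours and 42 minutes leg 1 → 14:07 UTC.
Add 3 hours 26 minutes layover in Tessaly → 17:33 UTC.
Add 11 hours 52 minutes leg 2 → 05:25 UTC (May 25).
Add 4 hours 34 minutes layover in Doha → 09:59 UTC.
Add 8 hours and 29 minutes leg 3 → 18:28 UTC.
Tehran is UTC+3:30, so local arrival = 18:28 + 3:30 = 21:58 on May 25.

21:58 on May 25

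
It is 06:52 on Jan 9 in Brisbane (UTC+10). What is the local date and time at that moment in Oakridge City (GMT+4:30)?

In UTC: 06:52 − 10:00 = 20:52 on Jan 8.
Oakridge City is UTC+4:30: 20:52 + 4:30 = 01:22 on Jan 9.

01:22 on January 9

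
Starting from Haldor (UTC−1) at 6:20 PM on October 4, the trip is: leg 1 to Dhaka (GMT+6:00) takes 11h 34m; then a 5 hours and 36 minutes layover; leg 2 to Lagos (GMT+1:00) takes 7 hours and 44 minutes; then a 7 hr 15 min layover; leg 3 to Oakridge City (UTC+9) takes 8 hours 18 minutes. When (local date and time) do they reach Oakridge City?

8:47 PM on Oct 6

Convert departure to UTC: 6:20 PM + 1:00 = 7:20 PM UTC on Oct 4.
Add 11 hours 34 minutes leg 1 → 6:54 AM UTC (Oct 5).
Add 5 hours and 36 minutes layover in Dhaka → 12:30 PM UTC.
Add 7 hours 44 minutes leg 2 → 8:14 PM UTC.
Add 7 hours and 15 minutes layover in Lagos → 3:29 AM UTC (Oct 6).
Add 8 hours 18 minutes leg 3 → 11:47 AM UTC.
Oakridge City is UTC+9:00, so local arrival = 11:47 AM + 9:00 = 8:47 PM on Oct 6.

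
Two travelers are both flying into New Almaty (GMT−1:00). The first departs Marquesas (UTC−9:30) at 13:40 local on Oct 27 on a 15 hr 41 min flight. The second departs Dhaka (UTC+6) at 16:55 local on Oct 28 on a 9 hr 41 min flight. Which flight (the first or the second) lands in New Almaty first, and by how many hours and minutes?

the first, by 5 hours 45 minutes

Flight 1 in UTC: 13:40 + 9:30 = 23:10 on Oct 27.
+15 hours 41 minutes → arrive 14:51 UTC on Oct 28.
Flight 2 in UTC: 16:55 − 6:00 = 10:55 on Oct 28.
+9 hours 41 minutes → arrive 20:36 UTC on Oct 28.
Flight 1 lands earlier by 5 hours 45 minutes.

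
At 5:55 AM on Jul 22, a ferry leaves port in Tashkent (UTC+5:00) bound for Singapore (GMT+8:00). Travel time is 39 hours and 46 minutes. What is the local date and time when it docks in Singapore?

12:41 AM on July 24

Singapore is 3:00 ahead of Tashkent.
After 39 hours 46 minutes it is 9:41 PM (Jul 23) in Tashkent.
Shift by the zone difference: 9:41 PM + 3:00 = 12:41 AM on Jul 24 in Singapore.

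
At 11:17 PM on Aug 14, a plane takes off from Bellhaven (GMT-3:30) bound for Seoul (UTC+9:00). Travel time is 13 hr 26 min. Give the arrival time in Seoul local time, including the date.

Convert departure to UTC: 11:17 PM + 3:30 = 2:47 AM UTC on Aug 15.
Add 13 hours and 26 minutes travel time → 4:13 PM UTC.
Seoul is UTC+9:00, so local arrival = 4:13 PM + 9:00 = 1:13 AM on Aug 16.

1:13 AM on August 16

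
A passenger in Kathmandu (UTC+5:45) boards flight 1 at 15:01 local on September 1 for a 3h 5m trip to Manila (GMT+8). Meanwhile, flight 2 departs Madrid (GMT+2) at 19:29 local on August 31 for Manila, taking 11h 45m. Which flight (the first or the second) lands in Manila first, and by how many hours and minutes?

the second, by 7 hours 7 minutes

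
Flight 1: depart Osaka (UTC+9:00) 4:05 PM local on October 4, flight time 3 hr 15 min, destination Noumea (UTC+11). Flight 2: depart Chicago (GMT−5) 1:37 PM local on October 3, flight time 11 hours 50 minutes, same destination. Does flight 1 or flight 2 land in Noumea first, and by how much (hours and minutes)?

the second, by 3 hours 53 minutes

Flight 1 in UTC: 4:05 PM − 9:00 = 7:05 AM on Oct 4.
+3 hours 15 minutes → arrive 10:20 AM UTC on Oct 4.
Flight 2 in UTC: 1:37 PM + 5:00 = 6:37 PM on Oct 3.
+11 hours 50 minutes → arrive 6:27 AM UTC on Oct 4.
Flight 2 lands earlier by 3 hours 53 minutes.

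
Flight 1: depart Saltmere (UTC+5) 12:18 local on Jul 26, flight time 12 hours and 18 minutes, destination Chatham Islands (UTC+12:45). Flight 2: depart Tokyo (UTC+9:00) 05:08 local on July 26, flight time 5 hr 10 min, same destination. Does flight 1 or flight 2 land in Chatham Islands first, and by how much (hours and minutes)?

the second, by 18 hours 18 minutes

Flight 1 in UTC: 12:18 − 5:00 = 07:18 on Jul 26.
+12 hours 18 minutes → arrive 19:36 UTC on Jul 26.
Flight 2 in UTC: 05:08 − 9:00 = 20:08 on Jul 25.
+5 hours 10 minutes → arrive 01:18 UTC on Jul 26.
Flight 2 lands earlier by 18 hours 18 minutes.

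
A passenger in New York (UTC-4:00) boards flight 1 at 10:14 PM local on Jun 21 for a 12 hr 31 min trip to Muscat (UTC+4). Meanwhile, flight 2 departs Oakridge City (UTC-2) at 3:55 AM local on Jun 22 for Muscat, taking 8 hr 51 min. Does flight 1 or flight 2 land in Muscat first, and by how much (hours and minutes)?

Flight 1 in UTC: 10:14 PM + 4:00 = 2:14 AM on Jun 22.
+12 hours 31 minutes → arrive 2:45 PM UTC on Jun 22.
Flight 2 in UTC: 3:55 AM + 2:00 = 5:55 AM on Jun 22.
+8 hours and 51 minutes → arrive 2:46 PM UTC on Jun 22.
Flight 1 lands earlier by 1 minute.

the first, by 1 minute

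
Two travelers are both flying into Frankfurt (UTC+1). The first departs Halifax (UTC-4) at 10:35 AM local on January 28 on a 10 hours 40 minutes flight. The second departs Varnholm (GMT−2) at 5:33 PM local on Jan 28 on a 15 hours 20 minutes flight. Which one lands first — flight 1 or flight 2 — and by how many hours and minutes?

the first, by 9 hours 38 minutes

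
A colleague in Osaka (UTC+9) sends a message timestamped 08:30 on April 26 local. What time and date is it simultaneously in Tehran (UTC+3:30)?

In UTC: 08:30 − 9:00 = 23:30 on Apr 25.
Tehran is UTC+3:30: 23:30 + 3:30 = 03:00 on Apr 26.

03:00 on April 26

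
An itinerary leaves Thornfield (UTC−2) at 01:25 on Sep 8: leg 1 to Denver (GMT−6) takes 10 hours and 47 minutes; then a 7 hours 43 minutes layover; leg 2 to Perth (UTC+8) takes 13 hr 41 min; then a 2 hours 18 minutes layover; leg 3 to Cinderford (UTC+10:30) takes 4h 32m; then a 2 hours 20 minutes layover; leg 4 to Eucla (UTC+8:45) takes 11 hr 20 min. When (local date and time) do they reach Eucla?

Convert departure to UTC: 01:25 + 2:00 = 03:25 UTC on Sep 8.
Add 10 hours 47 minutes leg 1 → 14:12 UTC.
Add 7 hours 43 minutes layover in Denver → 21:55 UTC.
Add 13 hours 41 minutes leg 2 → 11:36 UTC (Sep 9).
Add 2 hours and 18 minutes layover in Perth → 13:54 UTC.
Add 4 hours and 32 minutes leg 3 → 18:26 UTC.
Add 2 hours and 20 minutes layover in Cinderford → 20:46 UTC.
Add 11 hours and 20 minutes leg 4 → 08:06 UTC (Sep 10).
Eucla is UTC+8:45, so local arrival = 08:06 + 8:45 = 16:51 on Sep 10.

16:51 on Sep 10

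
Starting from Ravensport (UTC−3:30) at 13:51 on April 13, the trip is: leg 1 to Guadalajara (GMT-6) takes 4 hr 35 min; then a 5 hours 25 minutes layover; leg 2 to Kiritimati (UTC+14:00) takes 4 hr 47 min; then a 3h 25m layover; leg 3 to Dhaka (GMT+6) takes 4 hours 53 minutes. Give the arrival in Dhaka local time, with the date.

Convert departure to UTC: 13:51 + 3:30 = 17:21 UTC on Apr 13.
Add 4 hours and 35 minutes leg 1 → 21:56 UTC.
Add 5 hours and 25 minutes layover in Guadalajara → 03:21 UTC (Apr 14).
Add 4 hours 47 minutes leg 2 → 08:08 UTC.
Add 3 hours and 25 minutes layover in Kiritimati → 11:33 UTC.
Add 4 hours 53 minutes leg 3 → 16:26 UTC.
Dhaka is UTC+6:00, so local arrival = 16:26 + 6:00 = 22:26 on Apr 14.

22:26 on Apr 14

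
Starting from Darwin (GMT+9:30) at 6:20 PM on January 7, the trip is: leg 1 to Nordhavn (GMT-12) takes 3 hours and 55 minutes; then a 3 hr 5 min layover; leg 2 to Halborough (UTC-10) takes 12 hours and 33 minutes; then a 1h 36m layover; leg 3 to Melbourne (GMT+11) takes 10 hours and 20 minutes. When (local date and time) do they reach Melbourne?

3:19 AM on January 9

Convert departure to UTC: 6:20 PM − 9:30 = 8:50 AM UTC on Jan 7.
Add 3 hours 55 minutes leg 1 → 12:45 PM UTC.
Add 3 hours 5 minutes layover in Nordhavn → 3:50 PM UTC.
Add 12 hours and 33 minutes leg 2 → 4:23 AM UTC (Jan 8).
Add 1 hour and 36 minutes layover in Halborough → 5:59 AM UTC.
Add 10 hours and 20 minutes leg 3 → 4:19 PM UTC.
Melbourne is UTC+11:00, so local arrival = 4:19 PM + 11:00 = 3:19 AM on Jan 9.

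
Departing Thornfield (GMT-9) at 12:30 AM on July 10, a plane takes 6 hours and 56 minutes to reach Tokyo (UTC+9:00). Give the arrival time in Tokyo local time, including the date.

Convert departure to UTC: 12:30 AM + 9:00 = 9:30 AM UTC on Jul 10.
Add 6 hours and 56 minutes travel time → 4:26 PM UTC.
Tokyo is UTC+9:00, so local arrival = 4:26 PM + 9:00 = 1:26 AM on Jul 11.

1:26 AM on Jul 11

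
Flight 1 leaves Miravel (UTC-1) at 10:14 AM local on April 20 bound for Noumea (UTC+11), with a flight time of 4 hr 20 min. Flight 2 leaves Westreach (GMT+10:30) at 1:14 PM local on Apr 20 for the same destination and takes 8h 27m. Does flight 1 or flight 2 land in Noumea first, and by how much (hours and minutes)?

Flight 1 in UTC: 10:14 AM + 1:00 = 11:14 AM on Apr 20.
+4 hours and 20 minutes → arrive 3:34 PM UTC on Apr 20.
Flight 2 in UTC: 1:14 PM − 10:30 = 2:44 AM on Apr 20.
+8 hours 27 minutes → arrive 11:11 AM UTC on Apr 20.
Flight 2 lands earlier by 4 hours 23 minutes.

the second, by 4 hours 23 minutes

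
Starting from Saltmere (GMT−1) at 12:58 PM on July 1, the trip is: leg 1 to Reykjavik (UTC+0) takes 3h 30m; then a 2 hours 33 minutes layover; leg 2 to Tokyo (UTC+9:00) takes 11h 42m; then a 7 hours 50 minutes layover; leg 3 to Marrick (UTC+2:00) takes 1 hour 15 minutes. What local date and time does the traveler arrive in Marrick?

6:48 PM on Jul 2

Convert departure to UTC: 12:58 PM + 1:00 = 1:58 PM UTC on Jul 1.
Add 3 hours and 30 minutes leg 1 → 5:28 PM UTC.
Add 2 hours 33 minutes layover in Reykjavik → 8:01 PM UTC.
Add 11 hours 42 minutes leg 2 → 7:43 AM UTC (Jul 2).
Add 7 hours and 50 minutes layover in Tokyo → 3:33 PM UTC.
Add 1 hour 15 minutes leg 3 → 4:48 PM UTC.
Marrick is UTC+2:00, so local arrival = 4:48 PM + 2:00 = 6:48 PM on Jul 2.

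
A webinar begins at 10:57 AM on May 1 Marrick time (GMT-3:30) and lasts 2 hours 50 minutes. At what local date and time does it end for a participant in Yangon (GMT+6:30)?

11:47 PM on May 1

Convert start to UTC: 10:57 AM + 3:30 = 2:27 PM UTC on May 1.
Add 2 hours 50 minutes duration → 5:17 PM UTC.
Yangon is UTC+6:30, so local end time = 5:17 PM + 6:30 = 11:47 PM on May 1.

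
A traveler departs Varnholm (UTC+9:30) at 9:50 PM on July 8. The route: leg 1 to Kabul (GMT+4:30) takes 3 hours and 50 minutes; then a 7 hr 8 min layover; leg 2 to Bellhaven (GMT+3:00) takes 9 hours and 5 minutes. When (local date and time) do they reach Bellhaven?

Convert departure to UTC: 9:50 PM − 9:30 = 12:20 PM UTC on Jul 8.
Add 3 hours 50 minutes leg 1 → 4:10 PM UTC.
Add 7 hours 8 minutes layover in Kabul → 11:18 PM UTC.
Add 9 hours 5 minutes leg 2 → 8:23 AM UTC (Jul 9).
Bellhaven is UTC+3:00, so local arrival = 8:23 AM + 3:00 = 11:23 AM on Jul 9.

11:23 AM on July 9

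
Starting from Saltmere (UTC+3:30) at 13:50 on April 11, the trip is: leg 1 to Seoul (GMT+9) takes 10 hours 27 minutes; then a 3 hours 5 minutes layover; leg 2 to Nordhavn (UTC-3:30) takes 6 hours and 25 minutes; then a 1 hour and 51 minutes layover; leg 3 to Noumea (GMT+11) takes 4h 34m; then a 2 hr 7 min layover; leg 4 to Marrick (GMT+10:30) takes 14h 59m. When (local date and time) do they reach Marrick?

16:18 on April 13

Convert departure to UTC: 13:50 − 3:30 = 10:20 UTC on Apr 11.
Add 10 hours and 27 minutes leg 1 → 20:47 UTC.
Add 3 hours and 5 minutes layover in Seoul → 23:52 UTC.
Add 6 hours and 25 minutes leg 2 → 06:17 UTC (Apr 12).
Add 1 hour 51 minutes layover in Nordhavn → 08:08 UTC.
Add 4 hours and 34 minutes leg 3 → 12:42 UTC.
Add 2 hours and 7 minutes layover in Noumea → 14:49 UTC.
Add 14 hours 59 minutes leg 4 → 05:48 UTC (Apr 13).
Marrick is UTC+10:30, so local arrival = 05:48 + 10:30 = 16:18 on Apr 13.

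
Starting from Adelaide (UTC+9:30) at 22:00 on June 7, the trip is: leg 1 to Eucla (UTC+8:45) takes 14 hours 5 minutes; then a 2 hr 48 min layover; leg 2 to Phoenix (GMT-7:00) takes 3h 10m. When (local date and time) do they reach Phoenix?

Convert departure to UTC: 22:00 − 9:30 = 12:30 UTC on Jun 7.
Add 14 hours and 5 minutes leg 1 → 02:35 UTC (Jun 8).
Add 2 hours and 48 minutes layover in Eucla → 05:23 UTC.
Add 3 hours 10 minutes leg 2 → 08:33 UTC.
Phoenix is UTC−7:00, so local arrival = 08:33 − 7:00 = 01:33 on Jun 8.

01:33 on Jun 8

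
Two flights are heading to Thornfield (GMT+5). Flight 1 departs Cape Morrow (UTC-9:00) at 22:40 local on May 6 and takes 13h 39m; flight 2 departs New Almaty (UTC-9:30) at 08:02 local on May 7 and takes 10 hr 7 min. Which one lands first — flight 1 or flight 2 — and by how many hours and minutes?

Flight 1 in UTC: 22:40 + 9:00 = 07:40 on May 7.
+13 hours 39 minutes → arrive 21:19 UTC on May 7.
Flight 2 in UTC: 08:02 + 9:30 = 17:32 on May 7.
+10 hours 7 minutes → arrive 03:39 UTC on May 8.
Flight 1 lands earlier by 6 hours 20 minutes.

the first, by 6 hours 20 minutes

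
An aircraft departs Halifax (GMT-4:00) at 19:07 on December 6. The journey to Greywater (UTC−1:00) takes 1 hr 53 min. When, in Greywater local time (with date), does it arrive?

Convert departure to UTC: 19:07 + 4:00 = 23:07 UTC on Dec 6.
Add 1 hour and 53 minutes travel time → 01:00 UTC (Dec 7).
Greywater is UTC−1:00, so local arrival = 01:00 − 1:00 = 00:00 on Dec 7.

00:00 on December 7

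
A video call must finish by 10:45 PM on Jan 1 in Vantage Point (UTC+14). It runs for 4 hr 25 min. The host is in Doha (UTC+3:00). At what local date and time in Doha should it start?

Target end time in UTC: 10:45 PM − 14:00 = 8:45 AM on Jan 1.
Subtract 4 hours 25 minutes → start 4:20 AM UTC on Jan 1.
Doha is UTC+3:00: 4:20 AM + 3:00 = 7:20 AM on Jan 1.

7:20 AM on January 1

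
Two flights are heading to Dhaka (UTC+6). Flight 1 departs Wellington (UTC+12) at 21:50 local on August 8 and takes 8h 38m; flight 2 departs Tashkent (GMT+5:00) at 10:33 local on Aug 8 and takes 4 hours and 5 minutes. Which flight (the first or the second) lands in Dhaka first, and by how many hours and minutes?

Flight 1 in UTC: 21:50 − 12:00 = 09:50 on Aug 8.
+8 hours and 38 minutes → arrive 18:28 UTC on Aug 8.
Flight 2 in UTC: 10:33 − 5:00 = 05:33 on Aug 8.
+4 hours 5 minutes → arrive 09:38 UTC on Aug 8.
Flight 2 lands earlier by 8 hours 50 minutes.

the second, by 8 hours 50 minutes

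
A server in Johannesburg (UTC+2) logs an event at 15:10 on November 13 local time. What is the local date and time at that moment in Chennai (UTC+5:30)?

In UTC: 15:10 − 2:00 = 13:10 on Nov 13.
Chennai is UTC+5:30: 13:10 + 5:30 = 18:40 on Nov 13.

18:40 on November 13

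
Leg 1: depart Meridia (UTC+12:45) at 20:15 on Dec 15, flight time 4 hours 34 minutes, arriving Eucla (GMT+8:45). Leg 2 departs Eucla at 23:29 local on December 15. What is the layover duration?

Convert departure to UTC: 20:15 − 12:45 = 07:30 UTC on Dec 15.
Add 4 hours 34 minutes flight time → 12:04 UTC.
Eucla is UTC+8:45, so local arrival = 12:04 + 8:45 = 20:49 on Dec 15.
Layover = 23:29 − 20:49 = 2 hours 40 minutes.

2 hours 40 minutes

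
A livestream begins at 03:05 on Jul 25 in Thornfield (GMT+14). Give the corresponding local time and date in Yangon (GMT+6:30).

Yangon is 7:30 behind Thornfield.
Shift by the zone difference: 03:05 − 7:30 = 19:35 on Jul 24 in Yangon.

19:35 on Jul 24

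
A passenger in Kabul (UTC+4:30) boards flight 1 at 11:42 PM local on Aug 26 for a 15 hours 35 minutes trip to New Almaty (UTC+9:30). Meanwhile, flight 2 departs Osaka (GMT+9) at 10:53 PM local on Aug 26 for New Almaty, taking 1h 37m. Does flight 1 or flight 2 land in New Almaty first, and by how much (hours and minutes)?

the second, by 19 hours 17 minutes

Flight 1 in UTC: 11:42 PM − 4:30 = 7:12 PM on Aug 26.
+15 hours and 35 minutes → arrive 10:47 AM UTC on Aug 27.
Flight 2 in UTC: 10:53 PM − 9:00 = 1:53 PM on Aug 26.
+1 hour 37 minutes → arrive 3:30 PM UTC on Aug 26.
Flight 2 lands earlier by 19 hours 17 minutes.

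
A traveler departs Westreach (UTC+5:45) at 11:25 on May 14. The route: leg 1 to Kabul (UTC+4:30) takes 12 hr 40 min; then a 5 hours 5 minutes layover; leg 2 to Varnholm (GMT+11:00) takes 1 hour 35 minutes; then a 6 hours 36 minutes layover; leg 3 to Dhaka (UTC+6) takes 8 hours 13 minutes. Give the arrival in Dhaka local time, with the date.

Convert departure to UTC: 11:25 − 5:45 = 05:40 UTC on May 14.
Add 12 hours and 40 minutes leg 1 → 18:20 UTC.
Add 5 hours and 5 minutes layover in Kabul → 23:25 UTC.
Add 1 hour and 35 minutes leg 2 → 01:00 UTC (May 15).
Add 6 hours 36 minutes layover in Varnholm → 07:36 UTC.
Add 8 hours and 13 minutes leg 3 → 15:49 UTC.
Dhaka is UTC+6:00, so local arrival = 15:49 + 6:00 = 21:49 on May 15.

21:49 on May 15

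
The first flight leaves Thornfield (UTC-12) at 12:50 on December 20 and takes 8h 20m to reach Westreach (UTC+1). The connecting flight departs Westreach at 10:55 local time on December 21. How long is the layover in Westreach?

Convert departure to UTC: 12:50 + 12:00 = 00:50 UTC on Dec 21.
Add 8 hours and 20 minutes flight time → 09:10 UTC.
Westreach is UTC+1:00, so local arrival = 09:10 + 1:00 = 10:10 on Dec 21.
Layover = 10:55 − 10:10 = 45 minutes.

45 minutes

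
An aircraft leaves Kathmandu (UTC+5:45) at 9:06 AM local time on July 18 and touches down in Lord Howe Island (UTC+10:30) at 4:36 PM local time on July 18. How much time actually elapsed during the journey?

2 hours 45 minutes

Departure in UTC: 9:06 AM − 5:45 = 3:21 AM on Jul 18.
Arrival in UTC: 4:36 PM − 10:30 = 6:06 AM on Jul 18.
Elapsed = 6:06 AM − 3:21 AM = 2 hours 45 minutes.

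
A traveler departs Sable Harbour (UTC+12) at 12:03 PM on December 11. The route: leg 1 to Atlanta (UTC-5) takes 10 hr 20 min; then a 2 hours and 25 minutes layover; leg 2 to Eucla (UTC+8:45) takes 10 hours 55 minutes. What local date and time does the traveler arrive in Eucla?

8:28 AM on December 12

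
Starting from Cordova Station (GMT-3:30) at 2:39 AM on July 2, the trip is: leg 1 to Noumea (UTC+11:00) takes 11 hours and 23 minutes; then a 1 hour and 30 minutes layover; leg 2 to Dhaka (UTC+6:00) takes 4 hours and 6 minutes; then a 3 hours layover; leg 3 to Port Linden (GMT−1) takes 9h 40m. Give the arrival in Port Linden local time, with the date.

Convert departure to UTC: 2:39 AM + 3:30 = 6:09 AM UTC on Jul 2.
Add 11 hours and 23 minutes leg 1 → 5:32 PM UTC.
Add 1 hour and 30 minutes layover in Noumea → 7:02 PM UTC.
Add 4 hours 6 minutes leg 2 → 11:08 PM UTC.
Add 3 hours layover in Dhaka → 2:08 AM UTC (Jul 3).
Add 9 hours 40 minutes leg 3 → 11:48 AM UTC.
Port Linden is UTC−1:00, so local arrival = 11:48 AM − 1:00 = 10:48 AM on Jul 3.

10:48 AM on July 3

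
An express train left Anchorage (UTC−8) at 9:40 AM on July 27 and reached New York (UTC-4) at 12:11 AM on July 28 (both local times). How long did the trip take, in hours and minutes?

Departure in UTC: 9:40 AM + 8:00 = 5:40 PM on Jul 27.
Arrival in UTC: 12:11 AM + 4:00 = 4:11 AM on Jul 28.
Elapsed = 4:11 AM − 5:40 PM (+1 day) = 10 hours 31 minutes.

10 hours 31 minutes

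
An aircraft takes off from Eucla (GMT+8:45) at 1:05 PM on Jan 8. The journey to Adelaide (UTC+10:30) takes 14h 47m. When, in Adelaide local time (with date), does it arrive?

5:37 AM on Jan 9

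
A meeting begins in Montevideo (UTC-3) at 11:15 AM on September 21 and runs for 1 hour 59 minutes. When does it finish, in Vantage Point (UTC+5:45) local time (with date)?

Vantage Point is 8:45 ahead of Montevideo.
After 1 hour and 59 minutes it is 1:14 PM in Montevideo.
Shift by the zone difference: 1:14 PM + 8:45 = 9:59 PM on Sep 21 in Vantage Point.

9:59 PM on Sep 21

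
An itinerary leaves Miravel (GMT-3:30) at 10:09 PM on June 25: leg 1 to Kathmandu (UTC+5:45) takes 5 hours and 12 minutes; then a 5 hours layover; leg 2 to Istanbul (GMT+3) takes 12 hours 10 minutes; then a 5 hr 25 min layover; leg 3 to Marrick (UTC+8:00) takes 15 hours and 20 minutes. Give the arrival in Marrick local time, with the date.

4:46 AM on June 28

Convert departure to UTC: 10:09 PM + 3:30 = 1:39 AM UTC on Jun 26.
Add 5 hours and 12 minutes leg 1 → 6:51 AM UTC.
Add 5 hours layover in Kathmandu → 11:51 AM UTC.
Add 12 hours and 10 minutes leg 2 → 12:01 AM UTC (Jun 27).
Add 5 hours and 25 minutes layover in Istanbul → 5:26 AM UTC.
Add 15 hours 20 minutes leg 3 → 8:46 PM UTC.
Marrick is UTC+8:00, so local arrival = 8:46 PM + 8:00 = 4:46 AM on Jun 28.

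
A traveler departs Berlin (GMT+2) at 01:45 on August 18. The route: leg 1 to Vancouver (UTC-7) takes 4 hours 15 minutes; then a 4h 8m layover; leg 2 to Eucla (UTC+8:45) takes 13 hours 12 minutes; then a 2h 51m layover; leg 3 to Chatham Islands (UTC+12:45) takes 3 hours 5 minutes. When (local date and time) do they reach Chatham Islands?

Convert departure to UTC: 01:45 − 2:00 = 23:45 UTC on Aug 17.
Add 4 hours and 15 minutes leg 1 → 04:00 UTC (Aug 18).
Add 4 hours 8 minutes layover in Vancouver → 08:08 UTC.
Add 13 hours and 12 minutes leg 2 → 21:20 UTC.
Add 2 hours and 51 minutes layover in Eucla → 00:11 UTC (Aug 19).
Add 3 hours 5 minutes leg 3 → 03:16 UTC.
Chatham Islands is UTC+12:45, so local arrival = 03:16 + 12:45 = 16:01 on Aug 19.

16:01 on August 19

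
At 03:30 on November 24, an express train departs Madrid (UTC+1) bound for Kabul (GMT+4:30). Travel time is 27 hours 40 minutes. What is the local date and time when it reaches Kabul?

10:40 on November 25

Kabul is 3:30 ahead of Madrid.
After 27 hours and 40 minutes it is 07:10 (Nov 25) in Madrid.
Shift by the zone difference: 07:10 + 3:30 = 10:40 on Nov 25 in Kabul.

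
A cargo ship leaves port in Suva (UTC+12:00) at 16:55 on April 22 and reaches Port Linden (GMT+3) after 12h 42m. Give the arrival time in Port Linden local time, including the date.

20:37 on April 22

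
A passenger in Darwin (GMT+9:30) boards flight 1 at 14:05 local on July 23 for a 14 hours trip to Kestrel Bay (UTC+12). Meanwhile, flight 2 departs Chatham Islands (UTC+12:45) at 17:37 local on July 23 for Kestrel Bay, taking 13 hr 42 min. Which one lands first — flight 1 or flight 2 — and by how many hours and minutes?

the second, by 1 minute

Flight 1 in UTC: 14:05 − 9:30 = 04:35 on Jul 23.
+14 hours → arrive 18:35 UTC on Jul 23.
Flight 2 in UTC: 17:37 − 12:45 = 04:52 on Jul 23.
+13 hours 42 minutes → arrive 18:34 UTC on Jul 23.
Flight 2 lands earlier by 1 minute.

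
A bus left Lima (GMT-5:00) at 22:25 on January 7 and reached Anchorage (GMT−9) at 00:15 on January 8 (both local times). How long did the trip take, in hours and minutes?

5 hours 50 minutes

Departure in UTC: 22:25 + 5:00 = 03:25 on Jan 8.
Arrival in UTC: 00:15 + 9:00 = 09:15 on Jan 8.
Elapsed = 09:15 − 03:25 = 5 hours 50 minutes.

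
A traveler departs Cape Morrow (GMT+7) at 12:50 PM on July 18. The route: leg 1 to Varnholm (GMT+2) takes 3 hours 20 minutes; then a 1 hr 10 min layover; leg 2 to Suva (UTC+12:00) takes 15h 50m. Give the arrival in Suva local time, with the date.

2:10 PM on July 19

Convert departure to UTC: 12:50 PM − 7:00 = 5:50 AM UTC on Jul 18.
Add 3 hours 20 minutes leg 1 → 9:10 AM UTC.
Add 1 hour and 10 minutes layover in Varnholm → 10:20 AM UTC.
Add 15 hours and 50 minutes leg 2 → 2:10 AM UTC (Jul 19).
Suva is UTC+12:00, so local arrival = 2:10 AM + 12:00 = 2:10 PM on Jul 19.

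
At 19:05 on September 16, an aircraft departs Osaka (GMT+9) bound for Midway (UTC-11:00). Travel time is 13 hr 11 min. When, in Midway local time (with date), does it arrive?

Convert departure to UTC: 19:05 − 9:00 = 10:05 UTC on Sep 16.
Add 13 hours and 11 minutes travel time → 23:16 UTC.
Midway is UTC−11:00, so local arrival = 23:16 − 11:00 = 12:16 on Sep 16.

12:16 on September 16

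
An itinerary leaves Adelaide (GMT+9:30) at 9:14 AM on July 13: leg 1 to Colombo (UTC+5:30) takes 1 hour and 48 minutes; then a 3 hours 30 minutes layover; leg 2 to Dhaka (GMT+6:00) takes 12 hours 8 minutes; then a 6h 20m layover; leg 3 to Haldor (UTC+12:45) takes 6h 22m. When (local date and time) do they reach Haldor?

Convert departure to UTC: 9:14 AM − 9:30 = 11:44 PM UTC on Jul 12.
Add 1 hour and 48 minutes leg 1 → 1:32 AM UTC (Jul 13).
Add 3 hours and 30 minutes layover in Colombo → 5:02 AM UTC.
Add 12 hours 8 minutes leg 2 → 5:10 PM UTC.
Add 6 hours and 20 minutes layover in Dhaka → 11:30 PM UTC.
Add 6 hours and 22 minutes leg 3 → 5:52 AM UTC (Jul 14).
Haldor is UTC+12:45, so local arrival = 5:52 AM + 12:45 = 6:37 PM on Jul 14.

6:37 PM on Jul 14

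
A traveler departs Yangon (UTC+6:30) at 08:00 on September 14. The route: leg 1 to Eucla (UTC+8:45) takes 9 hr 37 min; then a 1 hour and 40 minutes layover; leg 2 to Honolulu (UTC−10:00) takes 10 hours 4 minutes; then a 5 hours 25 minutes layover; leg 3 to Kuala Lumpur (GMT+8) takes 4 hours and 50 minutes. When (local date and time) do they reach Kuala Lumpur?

Convert departure to UTC: 08:00 − 6:30 = 01:30 UTC on Sep 14.
Add 9 hours 37 minutes leg 1 → 11:07 UTC.
Add 1 hour and 40 minutes layover in Eucla → 12:47 UTC.
Add 10 hours and 4 minutes leg 2 → 22:51 UTC.
Add 5 hours and 25 minutes layover in Honolulu → 04:16 UTC (Sep 15).
Add 4 hours 50 minutes leg 3 → 09:06 UTC.
Kuala Lumpur is UTC+8:00, so local arrival = 09:06 + 8:00 = 17:06 on Sep 15.

17:06 on Sep 15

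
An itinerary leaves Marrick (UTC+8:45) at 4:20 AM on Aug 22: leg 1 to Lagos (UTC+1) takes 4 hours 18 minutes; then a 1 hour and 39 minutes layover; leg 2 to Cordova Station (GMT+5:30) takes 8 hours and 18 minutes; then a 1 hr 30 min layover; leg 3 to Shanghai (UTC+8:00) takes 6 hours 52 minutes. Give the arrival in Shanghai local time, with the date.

2:12 AM on August 23

Convert departure to UTC: 4:20 AM − 8:45 = 7:35 PM UTC on Aug 21.
Add 4 hours 18 minutes leg 1 → 11:53 PM UTC.
Add 1 hour and 39 minutes layover in Lagos → 1:32 AM UTC (Aug 22).
Add 8 hours 18 minutes leg 2 → 9:50 AM UTC.
Add 1 hour 30 minutes layover in Cordova Station → 11:20 AM UTC.
Add 6 hours and 52 minutes leg 3 → 6:12 PM UTC.
Shanghai is UTC+8:00, so local arrival = 6:12 PM + 8:00 = 2:12 AM on Aug 23.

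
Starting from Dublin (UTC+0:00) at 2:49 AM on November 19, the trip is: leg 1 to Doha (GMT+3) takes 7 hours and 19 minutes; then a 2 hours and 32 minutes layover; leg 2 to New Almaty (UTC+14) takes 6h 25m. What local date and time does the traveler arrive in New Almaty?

9:05 AM on Nov 20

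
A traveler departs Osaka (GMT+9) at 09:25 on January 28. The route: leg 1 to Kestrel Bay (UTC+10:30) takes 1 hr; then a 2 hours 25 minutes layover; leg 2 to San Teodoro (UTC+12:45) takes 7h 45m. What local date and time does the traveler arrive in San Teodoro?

Convert departure to UTC: 09:25 − 9:00 = 00:25 UTC on Jan 28.
Add 1 hour leg 1 → 01:25 UTC.
Add 2 hours 25 minutes layover in Kestrel Bay → 03:50 UTC.
Add 7 hours 45 minutes leg 2 → 11:35 UTC.
San Teodoro is UTC+12:45, so local arrival = 11:35 + 12:45 = 00:20 on Jan 29.

00:20 on Jan 29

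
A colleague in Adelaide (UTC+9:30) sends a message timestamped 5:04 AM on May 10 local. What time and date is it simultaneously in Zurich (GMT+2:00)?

9:34 PM on May 9

Zurich is 7:30 behind Adelaide.
Shift by the zone difference: 5:04 AM − 7:30 = 9:34 PM on May 9 in Zurich.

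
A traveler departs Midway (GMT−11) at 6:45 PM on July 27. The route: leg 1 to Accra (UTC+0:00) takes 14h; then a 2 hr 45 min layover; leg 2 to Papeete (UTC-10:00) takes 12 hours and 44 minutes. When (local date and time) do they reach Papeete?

1:14 AM on Jul 29

Convert departure to UTC: 6:45 PM + 11:00 = 5:45 AM UTC on Jul 28.
Add 14 hours leg 1 → 7:45 PM UTC.
Add 2 hours and 45 minutes layover in Accra → 10:30 PM UTC.
Add 12 hours and 44 minutes leg 2 → 11:14 AM UTC (Jul 29).
Papeete is UTC−10:00, so local arrival = 11:14 AM − 10:00 = 1:14 AM on Jul 29.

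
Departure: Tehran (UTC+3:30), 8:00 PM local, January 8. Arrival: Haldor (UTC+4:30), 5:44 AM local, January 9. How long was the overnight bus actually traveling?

8 hours 44 minutes

Departure in UTC: 8:00 PM − 3:30 = 4:30 PM on Jan 8.
Arrival in UTC: 5:44 AM − 4:30 = 1:14 AM on Jan 9.
Elapsed = 1:14 AM − 4:30 PM (+1 day) = 8 hours 44 minutes.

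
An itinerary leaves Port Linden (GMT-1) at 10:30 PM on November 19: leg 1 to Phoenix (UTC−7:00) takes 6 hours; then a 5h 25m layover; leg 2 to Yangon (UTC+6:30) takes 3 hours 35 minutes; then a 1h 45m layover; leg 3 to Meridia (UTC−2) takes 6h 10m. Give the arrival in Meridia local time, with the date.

Convert departure to UTC: 10:30 PM + 1:00 = 11:30 PM UTC on Nov 19.
Add 6 hours leg 1 → 5:30 AM UTC (Nov 20).
Add 5 hours and 25 minutes layover in Phoenix → 10:55 AM UTC.
Add 3 hours 35 minutes leg 2 → 2:30 PM UTC.
Add 1 hour 45 minutes layover in Yangon → 4:15 PM UTC.
Add 6 hours 10 minutes leg 3 → 10:25 PM UTC.
Meridia is UTC−2:00, so local arrival = 10:25 PM − 2:00 = 8:25 PM on Nov 20.

8:25 PM on November 20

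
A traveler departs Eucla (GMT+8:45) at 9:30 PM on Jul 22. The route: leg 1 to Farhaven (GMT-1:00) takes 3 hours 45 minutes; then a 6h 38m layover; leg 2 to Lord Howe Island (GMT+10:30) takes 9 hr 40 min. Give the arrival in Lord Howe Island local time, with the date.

Convert departure to UTC: 9:30 PM − 8:45 = 12:45 PM UTC on Jul 22.
Add 3 hours and 45 minutes leg 1 → 4:30 PM UTC.
Add 6 hours and 38 minutes layover in Farhaven → 11:08 PM UTC.
Add 9 hours and 40 minutes leg 2 → 8:48 AM UTC (Jul 23).
Lord Howe Island is UTC+10:30, so local arrival = 8:48 AM + 10:30 = 7:18 PM on Jul 23.

7:18 PM on July 23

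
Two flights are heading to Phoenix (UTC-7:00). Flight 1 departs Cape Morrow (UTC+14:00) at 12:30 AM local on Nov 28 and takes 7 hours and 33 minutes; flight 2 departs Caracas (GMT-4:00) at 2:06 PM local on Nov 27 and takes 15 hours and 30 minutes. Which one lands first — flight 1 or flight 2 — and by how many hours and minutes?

the first, by 15 hours 33 minutes

Flight 1 in UTC: 12:30 AM − 14:00 = 10:30 AM on Nov 27.
+7 hours 33 minutes → arrive 6:03 PM UTC on Nov 27.
Flight 2 in UTC: 2:06 PM + 4:00 = 6:06 PM on Nov 27.
+15 hours and 30 minutes → arrive 9:36 AM UTC on Nov 28.
Flight 1 lands earlier by 15 hours 33 minutes.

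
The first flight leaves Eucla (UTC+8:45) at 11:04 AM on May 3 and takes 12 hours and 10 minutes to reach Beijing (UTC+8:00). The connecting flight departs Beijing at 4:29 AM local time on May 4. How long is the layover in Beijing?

6 hours

Convert departure to UTC: 11:04 AM − 8:45 = 2:19 AM UTC on May 3.
Add 12 hours and 10 minutes flight time → 2:29 PM UTC.
Beijing is UTC+8:00, so local arrival = 2:29 PM + 8:00 = 10:29 PM on May 3.
Layover = 4:29 AM − 10:29 PM (+1 day) = 6 hours.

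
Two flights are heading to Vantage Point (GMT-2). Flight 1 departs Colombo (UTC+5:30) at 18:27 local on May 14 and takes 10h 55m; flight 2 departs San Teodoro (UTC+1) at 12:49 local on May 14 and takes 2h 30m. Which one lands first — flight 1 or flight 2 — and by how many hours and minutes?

the second, by 9 hours 33 minutes

Flight 1 in UTC: 18:27 − 5:30 = 12:57 on May 14.
+10 hours and 55 minutes → arrive 23:52 UTC on May 14.
Flight 2 in UTC: 12:49 − 1:00 = 11:49 on May 14.
+2 hours and 30 minutes → arrive 14:19 UTC on May 14.
Flight 2 lands earlier by 9 hours 33 minutes.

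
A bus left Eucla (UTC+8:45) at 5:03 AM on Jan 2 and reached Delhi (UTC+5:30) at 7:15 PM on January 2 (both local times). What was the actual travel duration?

17 hours 27 minutes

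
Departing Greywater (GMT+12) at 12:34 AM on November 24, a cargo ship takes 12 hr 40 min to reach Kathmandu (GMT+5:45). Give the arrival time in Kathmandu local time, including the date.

6:59 AM on Nov 24

Kathmandu is 6:15 behind Greywater.
After 12 hours and 40 minutes it is 1:14 PM in Greywater.
Shift by the zone difference: 1:14 PM − 6:15 = 6:59 AM on Nov 24 in Kathmandu.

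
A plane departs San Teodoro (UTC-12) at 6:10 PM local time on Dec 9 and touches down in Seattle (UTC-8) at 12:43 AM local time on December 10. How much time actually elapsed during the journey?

2 hours 33 minutes

Seattle is 4:00 ahead of San Teodoro.
Clock-face elapsed time (ignoring zones) is 6 hours 33 minutes.
Actual elapsed = 6 hours 33 minutes − 4:00 = 2 hours 33 minutes.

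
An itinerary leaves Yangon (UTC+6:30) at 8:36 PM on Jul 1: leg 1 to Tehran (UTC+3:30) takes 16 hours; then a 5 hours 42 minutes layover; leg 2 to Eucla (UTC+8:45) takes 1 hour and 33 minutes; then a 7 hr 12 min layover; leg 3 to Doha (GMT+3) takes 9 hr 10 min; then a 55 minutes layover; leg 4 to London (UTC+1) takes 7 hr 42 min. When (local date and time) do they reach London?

Convert departure to UTC: 8:36 PM − 6:30 = 2:06 PM UTC on Jul 1.
Add 16 hours leg 1 → 6:06 AM UTC (Jul 2).
Add 5 hours 42 minutes layover in Tehran → 11:48 AM UTC.
Add 1 hour 33 minutes leg 2 → 1:21 PM UTC.
Add 7 hours and 12 minutes layover in Eucla → 8:33 PM UTC.
Add 9 hours and 10 minutes leg 3 → 5:43 AM UTC (Jul 3).
Add 55 minutes layover in Doha → 6:38 AM UTC.
Add 7 hours 42 minutes leg 4 → 2:20 PM UTC.
London is UTC+1:00, so local arrival = 2:20 PM + 1:00 = 3:20 PM on Jul 3.

3:20 PM on July 3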